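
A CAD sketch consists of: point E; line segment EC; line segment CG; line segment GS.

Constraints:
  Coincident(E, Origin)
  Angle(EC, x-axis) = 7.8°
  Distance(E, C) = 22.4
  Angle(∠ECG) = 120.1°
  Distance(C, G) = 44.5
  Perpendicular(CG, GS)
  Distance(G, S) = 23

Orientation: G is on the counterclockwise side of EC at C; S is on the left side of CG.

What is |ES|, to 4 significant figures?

55.85

∠ECG = 120.1°, so CG runs at 7.8° + (180° − 120.1°) = 67.70° from the x-axis; with |CG| = 44.5, G = C + 44.5·(cos 67.70°, sin 67.70°) = (39.08, 44.21). CG ⟂ GS; with |GS| = 23.0 on the left of CG, S = G + 23.0·(-0.9252, 0.3795) = (17.80, 52.94). Then |ES| = |S − E| = 55.85.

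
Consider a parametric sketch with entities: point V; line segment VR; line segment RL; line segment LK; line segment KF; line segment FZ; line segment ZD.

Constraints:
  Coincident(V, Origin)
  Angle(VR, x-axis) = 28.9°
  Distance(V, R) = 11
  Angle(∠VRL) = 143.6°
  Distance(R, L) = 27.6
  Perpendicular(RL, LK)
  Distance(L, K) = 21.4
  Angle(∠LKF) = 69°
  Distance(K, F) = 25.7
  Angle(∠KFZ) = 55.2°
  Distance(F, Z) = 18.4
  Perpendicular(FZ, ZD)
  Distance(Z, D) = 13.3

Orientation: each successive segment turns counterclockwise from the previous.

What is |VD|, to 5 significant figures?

35.718

V is at the origin; VR runs at 28.9° with length 11.0, so R = (9.6301, 5.3161). ∠VRL = 143.6° gives RL at 65.300° from the x-axis; with |RL| = 27.6, L = (21.163, 30.391). The perpendicularity gives LK at right angles to RL, so LK runs at 155.30°; with |LK| = 21.4, K = (1.7212, 39.333). ∠LKF = 69.0° gives KF at -93.700° from the x-axis; with |KF| = 25.7, F = (0.062686, 13.687). ∠KFZ = 55.2° gives FZ at 31.100° from the x-axis; with |FZ| = 18.4, Z = (15.818, 23.191). FZ is perpendicular to ZD, so ZD runs at 121.10°; with |ZD| = 13.3, D = (8.9481, 34.579). Then |VD| = |D − V| = 35.718.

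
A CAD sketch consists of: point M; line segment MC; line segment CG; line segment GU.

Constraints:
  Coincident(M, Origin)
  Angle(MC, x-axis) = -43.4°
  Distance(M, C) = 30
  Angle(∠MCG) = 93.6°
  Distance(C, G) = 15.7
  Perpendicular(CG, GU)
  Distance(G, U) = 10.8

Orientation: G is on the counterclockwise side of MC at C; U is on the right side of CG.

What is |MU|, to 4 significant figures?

44.37

M is at the origin; MC runs at -43.4° with length 30.0, so C = 30.0·(cos -43.4°, sin -43.4°) = (21.80, -20.61). ∠MCG = 93.6°, so CG runs at -43.4° + (180° − 93.6°) = 43.00° from the x-axis; with |CG| = 15.7, G = C + 15.7·(cos 43.00°, sin 43.00°) = (33.28, -9.905). CG is perpendicular to GU; with |GU| = 10.8 on the right of CG, U = G + 10.8·(0.6820, -0.7314) = (40.65, -17.80). Then |MU| = |U − M| = 44.37.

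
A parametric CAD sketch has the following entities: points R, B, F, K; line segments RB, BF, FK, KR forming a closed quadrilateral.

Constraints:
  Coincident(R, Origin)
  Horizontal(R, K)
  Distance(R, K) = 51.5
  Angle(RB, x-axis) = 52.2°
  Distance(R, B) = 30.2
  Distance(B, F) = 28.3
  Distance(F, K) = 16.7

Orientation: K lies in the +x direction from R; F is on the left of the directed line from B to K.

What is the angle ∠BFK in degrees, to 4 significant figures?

127.7°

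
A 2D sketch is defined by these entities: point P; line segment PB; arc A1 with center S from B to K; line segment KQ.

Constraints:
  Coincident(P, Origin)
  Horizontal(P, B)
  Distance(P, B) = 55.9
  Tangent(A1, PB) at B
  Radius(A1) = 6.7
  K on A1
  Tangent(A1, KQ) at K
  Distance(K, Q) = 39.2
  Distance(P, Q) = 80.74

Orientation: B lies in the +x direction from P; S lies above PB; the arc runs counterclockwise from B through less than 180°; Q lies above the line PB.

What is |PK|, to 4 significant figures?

62.83

Checks: |SK| = 6.700 ✓; ∠(SK, KQ) = 90.00° ✓; |KQ| = 39.20 ✓; |PQ| = 80.74 ✓.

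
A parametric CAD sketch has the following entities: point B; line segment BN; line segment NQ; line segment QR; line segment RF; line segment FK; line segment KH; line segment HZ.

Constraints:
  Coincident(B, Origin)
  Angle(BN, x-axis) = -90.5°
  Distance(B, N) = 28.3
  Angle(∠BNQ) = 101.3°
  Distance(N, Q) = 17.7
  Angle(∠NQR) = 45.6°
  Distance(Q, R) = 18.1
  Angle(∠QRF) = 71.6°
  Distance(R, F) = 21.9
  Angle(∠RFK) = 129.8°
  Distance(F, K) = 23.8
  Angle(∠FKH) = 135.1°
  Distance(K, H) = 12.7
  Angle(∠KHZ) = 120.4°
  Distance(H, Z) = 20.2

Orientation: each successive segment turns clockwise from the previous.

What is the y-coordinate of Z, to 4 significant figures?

-54.88

B is at the origin; BN runs at -90.5° with length 28.3, so N = (-0.2470, -28.30). ∠BNQ = 101.3° gives NQ at -169.2° from the x-axis; with |NQ| = 17.7, Q = (-17.63, -31.62). ∠NQR = 45.6° gives QR at 56.40° from the x-axis; with |QR| = 18.1, R = (-7.617, -16.54). ∠QRF = 71.6° gives RF at -52.00° from the x-axis; with |RF| = 21.9, F = (5.866, -33.80). ∠RFK = 129.8° gives FK at -102.2° from the x-axis; with |FK| = 23.8, K = (0.8364, -57.06). ∠FKH = 135.1° gives KH at -147.1° from the x-axis; with |KH| = 12.7, H = (-9.827, -63.96). ∠KHZ = 120.4° gives HZ at 153.3° from the x-axis; with |HZ| = 20.2, Z = (-27.87, -54.88). So Z.y = -54.88.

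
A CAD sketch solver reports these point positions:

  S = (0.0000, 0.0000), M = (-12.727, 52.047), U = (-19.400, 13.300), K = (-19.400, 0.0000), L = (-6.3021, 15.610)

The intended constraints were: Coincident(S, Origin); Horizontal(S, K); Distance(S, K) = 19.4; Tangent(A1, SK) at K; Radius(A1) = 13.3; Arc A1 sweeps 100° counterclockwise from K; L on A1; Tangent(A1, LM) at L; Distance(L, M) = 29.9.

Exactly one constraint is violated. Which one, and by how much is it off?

Distance(L, M) = 29.9 — off by 7.10.

S = (0.00, 0.00) ✓; S.y = 0.00, K.y = 0.00 ✓; |SK| = 19.40 ✓; ∠(UK, KS) = 90.00° ✓; |UK| = 13.30 ✓; bearing(U→L) − bearing(U→K) = 100.0° ✓; |UL| = 13.30 ✓; ∠(UL, LM) = 90.00° ✓; |LM| = 37.00 ✗.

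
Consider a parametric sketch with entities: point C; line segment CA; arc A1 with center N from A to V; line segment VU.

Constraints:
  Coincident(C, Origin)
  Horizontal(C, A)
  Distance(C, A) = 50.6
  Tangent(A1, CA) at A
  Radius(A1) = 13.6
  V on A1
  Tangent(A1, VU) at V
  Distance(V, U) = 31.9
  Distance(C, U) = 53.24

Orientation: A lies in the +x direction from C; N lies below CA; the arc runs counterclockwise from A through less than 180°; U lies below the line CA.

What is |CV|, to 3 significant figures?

38.9

Checks: |NV| = 13.60 ✓; ∠(NV, VU) = 90.00° ✓; |VU| = 31.90 ✓; |CU| = 53.24 ✓.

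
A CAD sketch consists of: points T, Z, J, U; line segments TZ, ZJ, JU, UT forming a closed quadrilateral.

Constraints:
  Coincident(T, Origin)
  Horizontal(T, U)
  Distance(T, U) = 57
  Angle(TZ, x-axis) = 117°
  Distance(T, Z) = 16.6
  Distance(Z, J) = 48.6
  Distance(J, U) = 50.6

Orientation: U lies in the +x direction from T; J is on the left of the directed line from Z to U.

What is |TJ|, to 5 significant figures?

53.893

Checks: |ZJ| = 48.60 ✓; |JU| = 50.60 ✓.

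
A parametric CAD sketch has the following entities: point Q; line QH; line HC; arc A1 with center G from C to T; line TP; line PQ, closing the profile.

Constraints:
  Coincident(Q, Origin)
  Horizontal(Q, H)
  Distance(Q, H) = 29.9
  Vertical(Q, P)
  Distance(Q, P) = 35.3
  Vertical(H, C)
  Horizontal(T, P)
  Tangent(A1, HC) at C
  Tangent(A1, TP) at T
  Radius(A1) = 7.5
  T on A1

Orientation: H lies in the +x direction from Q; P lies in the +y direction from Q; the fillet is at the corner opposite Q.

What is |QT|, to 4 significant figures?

41.81

Q is at the origin; Q and H share the same y with |QH| = 29.9 and H on the +x side, so H = (29.90, 0.000). QP is vertical with |QP| = 35.3 and P on the +y side, so P = (0.000, 35.30). The virtual corner opposite Q is at (29.90, 35.30). Tangency of A1 to HC means the radius GC is perpendicular to HC and tangency of A1 to TP means the radius GT is perpendicular to TP, with radius 7.5, so the center G sits 7.5 in from both sides at G = (22.40, 27.80). That places the tangent points at C = (29.90, 27.80) on HC and T = (22.40, 35.30) on TP. Then |QT| = |T − Q| = 41.81.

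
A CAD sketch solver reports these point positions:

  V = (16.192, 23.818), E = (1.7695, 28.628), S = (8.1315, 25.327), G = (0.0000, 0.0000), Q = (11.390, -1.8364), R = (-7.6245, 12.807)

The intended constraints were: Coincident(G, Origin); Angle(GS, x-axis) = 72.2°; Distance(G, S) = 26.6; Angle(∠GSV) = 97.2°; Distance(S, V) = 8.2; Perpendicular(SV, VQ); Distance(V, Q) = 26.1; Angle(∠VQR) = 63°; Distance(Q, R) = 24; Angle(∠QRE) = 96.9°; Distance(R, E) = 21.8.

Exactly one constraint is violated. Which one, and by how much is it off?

Distance(R, E) = 21.8 — off by 3.40.

G = (0.00, 0.00) ✓; GS at 72.20° ✓; |GS| = 26.60 ✓; ∠GSV = 97.20° ✓; |SV| = 8.201 ✓; ∠(SV, VQ) = 90.00° ✓; |VQ| = 26.10 ✓; ∠VQR = 63.00° ✓; |QR| = 24.00 ✓; ∠QRE = 96.90° ✓; |RE| = 18.40 ✗.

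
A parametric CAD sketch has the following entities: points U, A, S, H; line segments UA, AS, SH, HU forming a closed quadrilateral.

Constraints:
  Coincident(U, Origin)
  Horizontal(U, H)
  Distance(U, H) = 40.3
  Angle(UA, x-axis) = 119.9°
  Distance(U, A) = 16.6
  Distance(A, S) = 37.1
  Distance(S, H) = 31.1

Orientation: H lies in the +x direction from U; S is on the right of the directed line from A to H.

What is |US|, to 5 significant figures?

20.660

U is at the origin; UH is horizontal with |UH| = 40.3 and H in +x, so H = (40.3, 0). UA runs at 119.9° with |UA| = 16.6, so A = (-8.2749, 14.390). S is determined by |AS| = 37.1 and |SH| = 31.1 together: it lies at the intersection of circle(A, 37.1) and circle(H, 31.1). With |AH| = 50.662, the foot of the radical line on AH is 29.369 from A and the perpendicular offset is √(37.1² − 29.369²) = 22.668. Taking the right-of-AH solution: S = (13.446, -15.686).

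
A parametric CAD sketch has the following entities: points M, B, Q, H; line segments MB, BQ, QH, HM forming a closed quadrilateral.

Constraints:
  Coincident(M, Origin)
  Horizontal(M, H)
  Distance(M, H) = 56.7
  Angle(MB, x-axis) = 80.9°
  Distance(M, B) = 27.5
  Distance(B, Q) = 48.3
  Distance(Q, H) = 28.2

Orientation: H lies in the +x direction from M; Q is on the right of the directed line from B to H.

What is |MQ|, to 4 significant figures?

34.03

M is at the origin; M and H share the same y with |MH| = 56.7 and H in +x, so H = (56.7, 0). MB runs at 80.9° with |MB| = 27.5, so B = (4.349, 27.15). Q is determined by |BQ| = 48.3 and |QH| = 28.2 together: it lies at the intersection of circle(B, 48.3) and circle(H, 28.2). With |BH| = 58.97, the foot of the radical line on BH is 42.52 from B and the perpendicular offset is √(48.3² − 42.52²) = 22.90. Taking the right-of-BH solution: Q = (31.55, -12.76).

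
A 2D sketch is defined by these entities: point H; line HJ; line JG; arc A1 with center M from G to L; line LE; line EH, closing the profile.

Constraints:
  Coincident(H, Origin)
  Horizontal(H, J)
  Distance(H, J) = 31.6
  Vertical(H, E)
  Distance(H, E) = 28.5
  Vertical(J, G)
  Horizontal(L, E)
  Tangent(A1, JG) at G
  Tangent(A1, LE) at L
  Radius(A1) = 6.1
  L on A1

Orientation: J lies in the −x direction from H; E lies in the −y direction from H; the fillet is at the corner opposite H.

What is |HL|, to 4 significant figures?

38.24

H is at the origin; H and J share the same y with |HJ| = 31.6 and J on the −x side, so J = (-31.60, 0.000). H and E share the same x with |HE| = 28.5 and E on the −y side, so E = (0.000, -28.50). The virtual corner opposite H is at (-31.60, -28.50). A1 meets JG tangentially, so MG is at right angles to JG and since A1 is tangent to LE there, ML ⟂ LE, with radius 6.1, so the center M sits 6.1 in from both sides at M = (-25.50, -22.40). That places the tangent points at G = (-31.60, -22.40) on JG and L = (-25.50, -28.50) on LE. Then |HL| = |L − H| = 38.24.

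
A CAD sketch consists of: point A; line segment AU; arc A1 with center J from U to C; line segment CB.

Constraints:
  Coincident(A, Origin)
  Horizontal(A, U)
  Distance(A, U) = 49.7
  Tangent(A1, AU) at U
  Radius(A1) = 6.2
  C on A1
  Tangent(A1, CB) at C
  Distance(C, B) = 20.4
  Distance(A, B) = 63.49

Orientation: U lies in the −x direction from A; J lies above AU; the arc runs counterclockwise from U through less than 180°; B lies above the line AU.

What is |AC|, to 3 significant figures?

46.1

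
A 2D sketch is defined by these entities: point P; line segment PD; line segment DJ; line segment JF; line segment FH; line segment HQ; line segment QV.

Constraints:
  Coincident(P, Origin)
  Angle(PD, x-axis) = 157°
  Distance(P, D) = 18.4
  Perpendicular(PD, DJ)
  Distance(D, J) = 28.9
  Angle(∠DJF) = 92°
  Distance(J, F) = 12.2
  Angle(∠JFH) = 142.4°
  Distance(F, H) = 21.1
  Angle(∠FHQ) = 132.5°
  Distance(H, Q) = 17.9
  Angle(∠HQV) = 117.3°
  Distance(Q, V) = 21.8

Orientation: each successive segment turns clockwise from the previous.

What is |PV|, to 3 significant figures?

13.9

P is at the origin; PD runs at 157.0° with length 18.4, so D = (-16.9, 7.19). PD is perpendicular to DJ, so DJ runs at 67.0°; with |DJ| = 28.9, J = (-5.65, 33.8). ∠DJF = 92.0° gives JF at -21.0° from the x-axis; with |JF| = 12.2, F = (5.74, 29.4). ∠JFH = 142.4° gives FH at -58.6° from the x-axis; with |FH| = 21.1, H = (16.7, 11.4). ∠FHQ = 132.5° gives HQ at -106° from the x-axis; with |HQ| = 17.9, Q = (11.8, -5.79). ∠HQV = 117.3° gives QV at -169° from the x-axis; with |QV| = 21.8, V = (-9.61, -10.0). Then |PV| = |V − P| = 13.9.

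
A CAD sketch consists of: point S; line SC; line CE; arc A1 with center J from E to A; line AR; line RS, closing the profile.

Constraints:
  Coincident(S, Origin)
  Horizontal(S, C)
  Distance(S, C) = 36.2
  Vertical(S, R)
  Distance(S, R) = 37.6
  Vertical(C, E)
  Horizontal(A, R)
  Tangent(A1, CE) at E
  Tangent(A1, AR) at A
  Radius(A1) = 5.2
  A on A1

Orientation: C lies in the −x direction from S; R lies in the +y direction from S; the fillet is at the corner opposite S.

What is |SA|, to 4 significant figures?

48.73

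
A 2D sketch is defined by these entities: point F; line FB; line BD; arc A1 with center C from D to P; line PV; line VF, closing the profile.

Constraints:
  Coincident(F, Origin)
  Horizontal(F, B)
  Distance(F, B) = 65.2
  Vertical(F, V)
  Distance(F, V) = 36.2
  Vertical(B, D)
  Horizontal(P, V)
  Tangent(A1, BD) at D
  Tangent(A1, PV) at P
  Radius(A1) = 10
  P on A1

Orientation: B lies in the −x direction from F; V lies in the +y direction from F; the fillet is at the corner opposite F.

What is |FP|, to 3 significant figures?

66.0

F is at the origin; F and B share the same y with |FB| = 65.2 and B on the −x side, so B = (-65.2, 0.00). F and V share the same x with |FV| = 36.2 and V on the +y side, so V = (0.00, 36.2). The virtual corner opposite F is at (-65.2, 36.2). A1 meets BD tangentially, so CD is at right angles to BD and tangency of A1 to PV means the radius CP is perpendicular to PV, with radius 10.0, so the center C sits 10.0 in from both sides at C = (-55.2, 26.2). That places the tangent points at D = (-65.2, 26.2) on BD and P = (-55.2, 36.2) on PV. Then |FP| = |P − F| = 66.0.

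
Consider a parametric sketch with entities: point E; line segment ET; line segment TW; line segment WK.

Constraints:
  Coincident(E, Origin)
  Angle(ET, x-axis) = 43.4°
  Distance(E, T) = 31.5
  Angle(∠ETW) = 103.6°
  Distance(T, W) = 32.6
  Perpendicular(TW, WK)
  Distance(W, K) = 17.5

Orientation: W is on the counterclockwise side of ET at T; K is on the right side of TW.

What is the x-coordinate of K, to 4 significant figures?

21.87

E is at the origin; ET runs at 43.4° with length 31.5, so T = 31.5·(cos 43.4°, sin 43.4°) = (22.89, 21.64). ∠ETW = 103.6°, so TW runs at 43.4° + (180° − 103.6°) = 119.8° from the x-axis; with |TW| = 32.6, W = T + 32.6·(cos 119.8°, sin 119.8°) = (6.686, 49.93). TW ⟂ WK; with |WK| = 17.5 on the right of TW, K = W + 17.5·(0.8678, 0.4970) = (21.87, 58.63). So K.x = 21.87.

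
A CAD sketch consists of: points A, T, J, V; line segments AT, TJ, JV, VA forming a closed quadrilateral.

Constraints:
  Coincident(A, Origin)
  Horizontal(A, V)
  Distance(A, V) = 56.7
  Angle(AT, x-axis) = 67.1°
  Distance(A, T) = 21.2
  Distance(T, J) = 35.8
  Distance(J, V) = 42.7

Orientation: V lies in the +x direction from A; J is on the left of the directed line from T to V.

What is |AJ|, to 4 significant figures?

54.56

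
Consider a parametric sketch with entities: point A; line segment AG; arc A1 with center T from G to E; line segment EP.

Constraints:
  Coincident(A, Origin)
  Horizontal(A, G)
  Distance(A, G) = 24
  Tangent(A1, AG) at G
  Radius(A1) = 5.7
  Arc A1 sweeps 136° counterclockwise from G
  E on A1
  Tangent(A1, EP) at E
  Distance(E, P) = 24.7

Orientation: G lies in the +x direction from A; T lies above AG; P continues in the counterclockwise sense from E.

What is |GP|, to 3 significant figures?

30.3

A is at the origin; AG is horizontal with |AG| = 24.0 and G on the +x side, so G = (24.0, 0.00). The tangent condition forces TG to be normal to AG, so T = G + (0, 5.7) = (24.0, 5.70). On A1, G sits at bearing -90° from T; a 136° counterclockwise sweep puts E at bearing 46°, so E = T + 5.7·(cos 46°, sin 46°) = (28.0, 9.80). The tangent condition forces TE to be normal to EP, so EP runs along (−sin 46°, cos 46°); with |EP| = 24.7, P = (10.2, 27.0). Then |GP| = |P − G| = 30.3.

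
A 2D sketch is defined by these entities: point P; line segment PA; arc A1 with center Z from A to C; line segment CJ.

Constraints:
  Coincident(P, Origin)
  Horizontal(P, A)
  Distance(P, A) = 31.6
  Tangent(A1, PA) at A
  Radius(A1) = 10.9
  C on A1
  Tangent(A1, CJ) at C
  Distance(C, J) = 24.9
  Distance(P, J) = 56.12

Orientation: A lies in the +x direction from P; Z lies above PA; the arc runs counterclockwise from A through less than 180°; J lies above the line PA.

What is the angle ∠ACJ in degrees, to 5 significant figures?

136.35°

P is at the origin; P and A share the same y with |PA| = 31.6 and A on the +x side, so A = (31.600, 0.0000). Since A1 is tangent to PA there, ZA ⟂ PA, so Z = A + (0, 10.9) = (31.600, 10.900). Since ZC ⟂ CJ (tangency), |ZJ| = √(10.9² + 24.9²) = 27.181 regardless of where C sits on A1. So J lies on both circle(P, 56.12) and circle(Z, 27.181); the above-PA intersection is J = (43.661, 35.259). C is the foot of the tangent from J: C = (42.488, 10.387).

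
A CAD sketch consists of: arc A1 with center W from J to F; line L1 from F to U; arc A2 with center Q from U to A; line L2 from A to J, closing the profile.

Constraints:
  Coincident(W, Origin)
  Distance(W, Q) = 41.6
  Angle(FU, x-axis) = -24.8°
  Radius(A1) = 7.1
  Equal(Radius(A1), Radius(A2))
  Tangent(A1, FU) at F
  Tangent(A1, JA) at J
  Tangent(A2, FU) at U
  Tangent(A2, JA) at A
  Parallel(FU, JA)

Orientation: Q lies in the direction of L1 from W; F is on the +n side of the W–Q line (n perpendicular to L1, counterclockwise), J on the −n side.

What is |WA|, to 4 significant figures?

42.20

Tangency of A1 to both parallel lines with radius 7.1 puts F and J at W ± 7.1·n: F = (2.978, 6.445), J = (-2.978, -6.445). Equal radii place U and A the same way about Q: U = Q + 7.1·n = (40.74, -11.00), A = Q − 7.1·n = (34.79, -23.89). Then |WA| = |A − W| = 42.20.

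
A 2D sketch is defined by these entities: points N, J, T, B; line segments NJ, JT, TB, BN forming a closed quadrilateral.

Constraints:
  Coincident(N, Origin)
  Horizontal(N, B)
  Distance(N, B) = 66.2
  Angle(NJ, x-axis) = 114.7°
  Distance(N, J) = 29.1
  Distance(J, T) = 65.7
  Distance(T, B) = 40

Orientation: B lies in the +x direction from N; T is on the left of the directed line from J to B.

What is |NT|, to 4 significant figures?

64.65

Checks: |JT| = 65.70 ✓; |TB| = 40.00 ✓.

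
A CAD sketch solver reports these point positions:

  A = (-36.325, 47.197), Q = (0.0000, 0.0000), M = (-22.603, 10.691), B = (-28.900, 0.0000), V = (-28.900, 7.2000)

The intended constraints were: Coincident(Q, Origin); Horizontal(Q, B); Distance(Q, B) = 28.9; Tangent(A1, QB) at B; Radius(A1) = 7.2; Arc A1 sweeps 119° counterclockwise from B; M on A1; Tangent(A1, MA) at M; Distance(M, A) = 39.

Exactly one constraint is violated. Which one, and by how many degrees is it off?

Tangent(A1, MA) at M — off by 8.40°.

Q = (0.00, 0.00) ✓; Q.y = 0.00, B.y = 0.00 ✓; |QB| = 28.90 ✓; ∠(VB, BQ) = 90.00° ✓; |VB| = 7.200 ✓; bearing(V→M) − bearing(V→B) = 119.0° ✓; |VM| = 7.200 ✓; ∠(VM, MA) = 98.40° ✗; |MA| = 39.00 ✓.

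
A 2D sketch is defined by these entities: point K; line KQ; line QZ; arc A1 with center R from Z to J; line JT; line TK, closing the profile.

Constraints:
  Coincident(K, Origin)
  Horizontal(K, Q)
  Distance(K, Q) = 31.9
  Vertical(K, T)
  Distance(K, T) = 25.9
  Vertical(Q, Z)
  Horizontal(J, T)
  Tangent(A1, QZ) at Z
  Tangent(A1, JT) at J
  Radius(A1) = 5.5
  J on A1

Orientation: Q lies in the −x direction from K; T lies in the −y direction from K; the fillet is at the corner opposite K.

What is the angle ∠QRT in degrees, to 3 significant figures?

117°

K is at the origin; KQ is horizontal with |KQ| = 31.9 and Q on the −x side, so Q = (-31.9, 0.00). K and T share the same x with |KT| = 25.9 and T on the −y side, so T = (0.00, -25.9). The virtual corner opposite K is at (-31.9, -25.9). Tangency of A1 to QZ means the radius RZ is perpendicular to QZ and the tangent condition forces RJ to be normal to JT, with radius 5.5, so the center R sits 5.5 in from both sides at R = (-26.4, -20.4). Then cos ∠QRT = RQ·RT / (|RQ||RT|), giving 117°.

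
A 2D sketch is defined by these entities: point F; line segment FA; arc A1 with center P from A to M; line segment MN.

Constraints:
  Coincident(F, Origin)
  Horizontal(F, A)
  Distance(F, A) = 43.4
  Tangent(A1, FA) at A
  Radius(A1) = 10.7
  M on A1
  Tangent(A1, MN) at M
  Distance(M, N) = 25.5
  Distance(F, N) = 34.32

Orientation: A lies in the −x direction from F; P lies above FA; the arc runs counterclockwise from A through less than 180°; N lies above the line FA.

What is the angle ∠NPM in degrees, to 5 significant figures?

67.237°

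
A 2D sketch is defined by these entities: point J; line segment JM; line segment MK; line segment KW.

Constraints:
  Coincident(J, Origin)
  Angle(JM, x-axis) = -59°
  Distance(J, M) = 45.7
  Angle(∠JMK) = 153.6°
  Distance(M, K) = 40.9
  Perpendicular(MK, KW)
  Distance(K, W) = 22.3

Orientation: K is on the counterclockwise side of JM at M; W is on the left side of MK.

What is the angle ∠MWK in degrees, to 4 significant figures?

61.40°

∠JMK = 153.6°, so MK runs at -59.0° + (180° − 153.6°) = -32.60° from the x-axis; with |MK| = 40.9, K = M + 40.9·(cos -32.60°, sin -32.60°) = (57.99, -61.21). MK is perpendicular to KW; with |KW| = 22.3 on the left of MK, W = K + 22.3·(0.5388, 0.8425) = (70.01, -42.42). Then cos ∠MWK = WM·WK / (|WM||WK|), giving 61.40°.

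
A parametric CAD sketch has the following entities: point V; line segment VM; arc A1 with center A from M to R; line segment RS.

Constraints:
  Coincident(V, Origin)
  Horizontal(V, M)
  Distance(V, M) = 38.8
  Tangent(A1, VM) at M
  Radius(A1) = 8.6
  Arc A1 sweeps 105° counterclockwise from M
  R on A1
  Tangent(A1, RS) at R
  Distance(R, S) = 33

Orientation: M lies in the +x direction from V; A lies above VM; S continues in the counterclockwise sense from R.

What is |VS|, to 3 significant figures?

57.5

V is at the origin; V and M share the same y with |VM| = 38.8 and M on the +x side, so M = (38.8, 0.00). The tangent condition forces AM to be normal to VM, so A = M + (0, 8.6) = (38.8, 8.60). On A1, M sits at bearing -90° from A; a 105° counterclockwise sweep puts R at bearing 15°, so R = A + 8.6·(cos 15°, sin 15°) = (47.1, 10.8). A1 meets RS tangentially, so AR is at right angles to RS, so RS runs along (−sin 15°, cos 15°); with |RS| = 33.0, S = (38.6, 42.7). Then |VS| = |S − V| = 57.5.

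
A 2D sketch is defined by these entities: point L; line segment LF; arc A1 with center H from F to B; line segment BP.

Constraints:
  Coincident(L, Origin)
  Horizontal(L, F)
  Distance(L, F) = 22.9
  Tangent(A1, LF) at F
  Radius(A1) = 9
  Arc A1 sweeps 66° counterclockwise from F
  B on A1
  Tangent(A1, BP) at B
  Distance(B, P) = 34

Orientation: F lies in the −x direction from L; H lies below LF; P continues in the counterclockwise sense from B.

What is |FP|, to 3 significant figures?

42.6

On A1, F sits at bearing 90° from H; a 66° counterclockwise sweep puts B at bearing 156°, so B = H + 9.0·(cos 156°, sin 156°) = (-31.1, -5.34). A1 meets BP tangentially, so HB is at right angles to BP, so BP runs along (−sin 156°, cos 156°); with |BP| = 34.0, P = (-45.0, -36.4). Then |FP| = |P − F| = 42.6.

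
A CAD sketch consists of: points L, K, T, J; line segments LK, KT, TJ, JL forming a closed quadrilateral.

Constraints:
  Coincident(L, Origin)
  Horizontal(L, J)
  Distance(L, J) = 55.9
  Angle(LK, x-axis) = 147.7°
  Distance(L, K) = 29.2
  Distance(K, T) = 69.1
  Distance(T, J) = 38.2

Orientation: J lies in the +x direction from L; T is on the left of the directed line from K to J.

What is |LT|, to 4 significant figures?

54.56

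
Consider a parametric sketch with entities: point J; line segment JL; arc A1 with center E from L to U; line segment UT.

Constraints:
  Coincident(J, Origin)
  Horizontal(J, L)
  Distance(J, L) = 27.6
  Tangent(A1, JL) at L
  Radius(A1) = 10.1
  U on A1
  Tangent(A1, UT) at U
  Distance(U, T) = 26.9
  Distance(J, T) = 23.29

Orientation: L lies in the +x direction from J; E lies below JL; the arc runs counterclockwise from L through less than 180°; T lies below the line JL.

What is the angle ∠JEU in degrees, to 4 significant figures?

22.19°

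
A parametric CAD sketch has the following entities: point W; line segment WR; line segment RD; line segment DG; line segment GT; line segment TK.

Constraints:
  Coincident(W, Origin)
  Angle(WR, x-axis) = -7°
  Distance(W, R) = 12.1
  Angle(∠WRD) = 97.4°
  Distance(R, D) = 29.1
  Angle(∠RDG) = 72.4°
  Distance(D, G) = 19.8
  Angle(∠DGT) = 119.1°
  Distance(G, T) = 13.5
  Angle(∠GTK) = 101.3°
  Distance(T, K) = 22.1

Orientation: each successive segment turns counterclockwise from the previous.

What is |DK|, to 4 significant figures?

27.81

W is at the origin; WR runs at -7.0° with length 12.1, so R = (12.01, -1.475). ∠WRD = 97.4° gives RD at 75.60° from the x-axis; with |RD| = 29.1, D = (19.25, 26.71). ∠RDG = 72.4° gives DG at -176.8° from the x-axis; with |DG| = 19.8, G = (-0.5224, 25.61). ∠DGT = 119.1° gives GT at -115.9° from the x-axis; with |GT| = 13.5, T = (-6.419, 13.46). ∠GTK = 101.3° gives TK at -37.20° from the x-axis; with |TK| = 22.1, K = (11.18, 0.1002). Then |DK| = |K − D| = 27.81.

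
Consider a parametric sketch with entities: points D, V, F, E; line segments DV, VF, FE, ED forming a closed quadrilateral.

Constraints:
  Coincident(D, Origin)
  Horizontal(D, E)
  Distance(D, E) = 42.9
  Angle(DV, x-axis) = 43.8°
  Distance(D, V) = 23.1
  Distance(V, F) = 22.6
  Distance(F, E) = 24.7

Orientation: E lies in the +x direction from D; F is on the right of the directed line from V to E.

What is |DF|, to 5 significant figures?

20.139

Checks: |VF| = 22.60 ✓; |FE| = 24.70 ✓.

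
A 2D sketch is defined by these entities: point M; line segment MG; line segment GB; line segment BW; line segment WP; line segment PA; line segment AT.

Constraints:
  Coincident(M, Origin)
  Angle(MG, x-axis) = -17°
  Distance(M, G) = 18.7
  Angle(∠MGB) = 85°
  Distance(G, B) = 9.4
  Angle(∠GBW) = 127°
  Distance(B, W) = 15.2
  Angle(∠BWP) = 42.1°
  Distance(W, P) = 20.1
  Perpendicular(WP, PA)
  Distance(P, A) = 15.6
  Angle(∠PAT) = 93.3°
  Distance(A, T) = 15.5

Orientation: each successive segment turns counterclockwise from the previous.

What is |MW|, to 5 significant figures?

18.120

∠MGB = 85.0° gives GB at 78.000° from the x-axis; with |GB| = 9.4, B = (19.837, 3.7272). ∠GBW = 127.0° gives BW at 131.00° from the x-axis; with |BW| = 15.2, W = (9.8652, 15.199). Then |MW| = |W − M| = 18.120.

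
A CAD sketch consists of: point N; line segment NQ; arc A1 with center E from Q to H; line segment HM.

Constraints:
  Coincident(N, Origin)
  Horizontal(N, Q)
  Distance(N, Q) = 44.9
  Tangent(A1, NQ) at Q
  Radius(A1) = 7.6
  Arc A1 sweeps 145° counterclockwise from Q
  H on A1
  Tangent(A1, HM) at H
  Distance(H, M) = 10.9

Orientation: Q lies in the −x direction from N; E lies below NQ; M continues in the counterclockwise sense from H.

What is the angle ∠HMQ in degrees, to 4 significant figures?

42.18°

On A1, Q sits at bearing 90° from E; a 145° counterclockwise sweep puts H at bearing 235°, so H = E + 7.6·(cos 235°, sin 235°) = (-49.26, -13.83). Since A1 is tangent to HM there, EH ⟂ HM, so HM runs along (−sin 235°, cos 235°); with |HM| = 10.9, M = (-40.33, -20.08). Then cos ∠HMQ = MH·MQ / (|MH||MQ|), giving 42.18°.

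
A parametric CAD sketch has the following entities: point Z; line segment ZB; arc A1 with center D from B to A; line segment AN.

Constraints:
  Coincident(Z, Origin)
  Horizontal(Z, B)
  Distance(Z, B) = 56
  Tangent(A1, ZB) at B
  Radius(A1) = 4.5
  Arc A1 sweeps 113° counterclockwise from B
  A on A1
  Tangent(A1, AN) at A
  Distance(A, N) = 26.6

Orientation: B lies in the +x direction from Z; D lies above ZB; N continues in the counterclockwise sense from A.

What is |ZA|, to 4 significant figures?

60.47

Z is at the origin; ZB is horizontal with |ZB| = 56.0 and B on the +x side, so B = (56.00, 0.000). Since A1 is tangent to ZB there, DB ⟂ ZB, so D = B + (0, 4.5) = (56.00, 4.500). On A1, B sits at bearing -90° from D; a 113° counterclockwise sweep puts A at bearing 23°, so A = D + 4.5·(cos 23°, sin 23°) = (60.14, 6.258). Then |ZA| = |A − Z| = 60.47.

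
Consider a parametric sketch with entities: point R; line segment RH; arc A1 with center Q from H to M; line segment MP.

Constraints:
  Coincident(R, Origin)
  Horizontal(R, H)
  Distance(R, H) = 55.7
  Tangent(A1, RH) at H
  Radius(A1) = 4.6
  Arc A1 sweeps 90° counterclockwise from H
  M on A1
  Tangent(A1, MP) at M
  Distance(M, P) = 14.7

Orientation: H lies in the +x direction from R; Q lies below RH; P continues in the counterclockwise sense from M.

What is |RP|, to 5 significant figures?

54.623

On A1, H sits at bearing 90° from Q; a 90° counterclockwise sweep puts M at bearing 180°, so M = Q + 4.6·(cos 180°, sin 180°) = (51.100, -4.6000). The tangent condition forces QM to be normal to MP, so MP runs along (−sin 180°, cos 180°); with |MP| = 14.7, P = (51.100, -19.300). Then |RP| = |P − R| = 54.623.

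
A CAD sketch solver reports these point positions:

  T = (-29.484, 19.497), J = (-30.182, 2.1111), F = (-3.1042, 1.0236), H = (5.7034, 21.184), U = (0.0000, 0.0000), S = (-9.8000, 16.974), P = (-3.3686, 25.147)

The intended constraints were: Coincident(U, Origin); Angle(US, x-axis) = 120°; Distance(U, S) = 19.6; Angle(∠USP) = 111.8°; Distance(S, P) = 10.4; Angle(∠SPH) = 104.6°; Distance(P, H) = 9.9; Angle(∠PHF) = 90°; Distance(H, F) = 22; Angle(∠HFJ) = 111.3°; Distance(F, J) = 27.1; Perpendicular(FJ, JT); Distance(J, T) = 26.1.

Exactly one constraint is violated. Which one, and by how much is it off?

Distance(J, T) = 26.1 — off by 8.70.

U = (0.00, 0.00) ✓; US at 120.0° ✓; |US| = 19.60 ✓; ∠USP = 111.8° ✓; |SP| = 10.40 ✓; ∠SPH = 104.6° ✓; |PH| = 9.900 ✓; ∠PHF = 90.00° ✓; |HF| = 22.00 ✓; ∠HFJ = 111.3° ✓; |FJ| = 27.10 ✓; ∠(FJ, JT) = 90.00° ✓; |JT| = 17.40 ✗.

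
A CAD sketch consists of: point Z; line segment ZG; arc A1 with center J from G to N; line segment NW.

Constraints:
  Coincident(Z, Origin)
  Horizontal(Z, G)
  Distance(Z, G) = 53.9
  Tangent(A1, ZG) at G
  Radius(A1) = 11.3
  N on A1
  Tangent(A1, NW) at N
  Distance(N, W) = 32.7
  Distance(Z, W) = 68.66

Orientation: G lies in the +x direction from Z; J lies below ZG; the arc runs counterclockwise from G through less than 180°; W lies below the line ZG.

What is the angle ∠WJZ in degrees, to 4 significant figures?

97.30°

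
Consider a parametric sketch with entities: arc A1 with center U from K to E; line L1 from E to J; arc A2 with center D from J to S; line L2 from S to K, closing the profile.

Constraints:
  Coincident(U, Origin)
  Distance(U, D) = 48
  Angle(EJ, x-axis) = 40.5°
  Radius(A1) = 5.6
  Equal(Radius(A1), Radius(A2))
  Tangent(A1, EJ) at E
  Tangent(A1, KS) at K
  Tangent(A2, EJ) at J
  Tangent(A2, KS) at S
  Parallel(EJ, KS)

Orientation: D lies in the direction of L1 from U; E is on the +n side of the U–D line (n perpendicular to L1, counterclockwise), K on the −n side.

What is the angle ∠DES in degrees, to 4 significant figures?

6.480°

The slot axis is L1's direction at 40.5°, so u = (cos 40.5°, sin 40.5°) = (0.7604, 0.6494) and n = (−sin 40.5°, cos 40.5°) = (-0.6494, 0.7604). U is at the origin and D lies 48.0 along u from U, so D = 48.0·u = (36.50, 31.17). Tangency of A1 to both parallel lines with radius 5.6 puts E and K at U ± 5.6·n: E = (-3.637, 4.258), K = (3.637, -4.258). Equal radii place J and S the same way about D: J = D + 5.6·n = (32.86, 35.43), S = D − 5.6·n = (40.14, 26.92). Then cos ∠DES = ED·ES / (|ED||ES|), giving 6.480°.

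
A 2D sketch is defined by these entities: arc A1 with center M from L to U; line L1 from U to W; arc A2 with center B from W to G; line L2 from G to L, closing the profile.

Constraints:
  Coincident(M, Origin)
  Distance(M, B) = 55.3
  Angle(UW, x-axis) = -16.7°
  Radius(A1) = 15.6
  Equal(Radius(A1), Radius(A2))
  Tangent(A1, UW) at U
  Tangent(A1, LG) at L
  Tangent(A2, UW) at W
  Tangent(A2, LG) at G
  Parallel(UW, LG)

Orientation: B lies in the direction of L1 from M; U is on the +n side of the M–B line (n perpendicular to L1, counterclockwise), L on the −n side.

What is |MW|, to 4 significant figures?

57.46

The slot axis is L1's direction at -16.7°, so u = (cos -16.7°, sin -16.7°) = (0.9578, -0.2874) and n = (−sin -16.7°, cos -16.7°) = (0.2874, 0.9578). M is at the origin and B lies 55.3 along u from M, so B = 55.3·u = (52.97, -15.89). Tangency of A1 to both parallel lines with radius 15.6 puts U and L at M ± 15.6·n: U = (4.483, 14.94), L = (-4.483, -14.94). Equal radii place W and G the same way about B: W = B + 15.6·n = (57.45, -0.9490), G = B − 15.6·n = (48.48, -30.83). Then |MW| = |W − M| = 57.46.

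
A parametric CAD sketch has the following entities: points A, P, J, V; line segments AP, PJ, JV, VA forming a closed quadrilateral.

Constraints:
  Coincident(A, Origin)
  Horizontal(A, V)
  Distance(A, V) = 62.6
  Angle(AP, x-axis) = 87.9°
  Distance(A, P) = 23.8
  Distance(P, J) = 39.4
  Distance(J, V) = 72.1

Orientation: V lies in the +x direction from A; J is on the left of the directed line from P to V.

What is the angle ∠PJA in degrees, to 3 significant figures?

10.1°

Checks: |PJ| = 39.40 ✓; |JV| = 72.10 ✓.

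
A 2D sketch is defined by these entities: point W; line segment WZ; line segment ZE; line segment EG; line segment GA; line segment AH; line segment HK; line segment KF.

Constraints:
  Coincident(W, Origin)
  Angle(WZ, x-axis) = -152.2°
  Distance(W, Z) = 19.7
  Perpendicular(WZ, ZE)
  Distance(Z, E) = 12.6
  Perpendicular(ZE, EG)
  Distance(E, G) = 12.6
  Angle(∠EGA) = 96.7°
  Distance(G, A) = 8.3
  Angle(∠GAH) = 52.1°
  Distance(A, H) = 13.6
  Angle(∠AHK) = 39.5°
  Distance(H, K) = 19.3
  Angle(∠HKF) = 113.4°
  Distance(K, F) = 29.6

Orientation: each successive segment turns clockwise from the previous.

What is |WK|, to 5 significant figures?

14.250

∠GAH = 52.1° gives AH at 176.60° from the x-axis; with |AH| = 13.6, H = (-21.032, 1.8007). ∠AHK = 39.5° gives HK at 36.100° from the x-axis; with |HK| = 19.3, K = (-5.4377, 13.172). Then |WK| = |K − W| = 14.250.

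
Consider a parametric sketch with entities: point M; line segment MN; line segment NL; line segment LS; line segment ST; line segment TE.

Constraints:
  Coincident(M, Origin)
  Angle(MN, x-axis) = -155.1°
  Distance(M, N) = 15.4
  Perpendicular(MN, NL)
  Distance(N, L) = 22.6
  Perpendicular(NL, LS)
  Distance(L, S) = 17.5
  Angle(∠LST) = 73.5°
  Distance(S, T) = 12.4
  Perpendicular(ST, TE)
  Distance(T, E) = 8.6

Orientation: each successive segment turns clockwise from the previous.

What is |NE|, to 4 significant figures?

14.35

M is at the origin; MN runs at -155.1° with length 15.4, so N = (-13.97, -6.484). MN ⟂ NL, so NL runs at 114.9°; with |NL| = 22.6, L = (-23.48, 14.02). NL ⟂ LS, so LS runs at 24.90°; with |LS| = 17.5, S = (-7.611, 21.38). ∠LST = 73.5° gives ST at -81.60° from the x-axis; with |ST| = 12.4, T = (-5.799, 9.116). ST ⟂ TE, so TE runs at -171.6°; with |TE| = 8.6, E = (-14.31, 7.860). Then |NE| = |E − N| = 14.35.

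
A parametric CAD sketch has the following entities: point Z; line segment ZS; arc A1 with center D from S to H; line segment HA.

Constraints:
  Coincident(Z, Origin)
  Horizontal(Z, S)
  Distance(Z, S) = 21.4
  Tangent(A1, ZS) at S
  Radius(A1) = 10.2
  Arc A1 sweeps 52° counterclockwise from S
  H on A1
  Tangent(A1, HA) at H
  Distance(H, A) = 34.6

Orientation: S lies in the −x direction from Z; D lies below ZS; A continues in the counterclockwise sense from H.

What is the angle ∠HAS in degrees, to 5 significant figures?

5.2532°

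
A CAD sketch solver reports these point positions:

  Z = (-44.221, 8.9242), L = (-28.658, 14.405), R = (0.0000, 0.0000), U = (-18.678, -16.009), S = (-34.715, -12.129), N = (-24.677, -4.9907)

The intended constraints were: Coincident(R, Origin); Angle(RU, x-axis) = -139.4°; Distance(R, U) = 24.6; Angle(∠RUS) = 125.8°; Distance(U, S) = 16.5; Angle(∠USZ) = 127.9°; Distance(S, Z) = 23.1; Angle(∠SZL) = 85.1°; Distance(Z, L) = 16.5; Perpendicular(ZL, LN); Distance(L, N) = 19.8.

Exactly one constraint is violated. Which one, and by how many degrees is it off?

Perpendicular(ZL, LN) — off by 7.80°.

R = (0.00, 0.00) ✓; RU at -139.4° ✓; |RU| = 24.60 ✓; ∠RUS = 125.8° ✓; |US| = 16.50 ✓; ∠USZ = 127.9° ✓; |SZ| = 23.10 ✓; ∠SZL = 85.10° ✓; |ZL| = 16.50 ✓; ∠(ZL, LN) = 97.80° ✗; |LN| = 19.80 ✓.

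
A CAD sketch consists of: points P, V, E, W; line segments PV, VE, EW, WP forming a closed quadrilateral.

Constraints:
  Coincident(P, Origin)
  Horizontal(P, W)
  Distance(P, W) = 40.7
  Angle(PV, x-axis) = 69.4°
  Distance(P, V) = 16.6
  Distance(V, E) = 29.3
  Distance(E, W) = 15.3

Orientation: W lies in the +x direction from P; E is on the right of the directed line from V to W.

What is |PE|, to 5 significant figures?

26.912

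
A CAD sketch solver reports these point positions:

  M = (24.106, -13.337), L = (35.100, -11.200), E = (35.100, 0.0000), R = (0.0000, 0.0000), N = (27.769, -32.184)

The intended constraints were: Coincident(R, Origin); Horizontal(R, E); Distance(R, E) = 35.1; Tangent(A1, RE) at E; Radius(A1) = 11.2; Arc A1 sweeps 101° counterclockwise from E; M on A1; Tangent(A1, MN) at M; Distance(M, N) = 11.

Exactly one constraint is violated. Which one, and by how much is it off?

Distance(M, N) = 11 — off by 8.20.

R = (0.00, 0.00) ✓; R.y = 0.00, E.y = 0.00 ✓; |RE| = 35.10 ✓; ∠(LE, ER) = 90.00° ✓; |LE| = 11.20 ✓; bearing(L→M) − bearing(L→E) = 101.0° ✓; |LM| = 11.20 ✓; ∠(LM, MN) = 90.00° ✓; |MN| = 19.20 ✗.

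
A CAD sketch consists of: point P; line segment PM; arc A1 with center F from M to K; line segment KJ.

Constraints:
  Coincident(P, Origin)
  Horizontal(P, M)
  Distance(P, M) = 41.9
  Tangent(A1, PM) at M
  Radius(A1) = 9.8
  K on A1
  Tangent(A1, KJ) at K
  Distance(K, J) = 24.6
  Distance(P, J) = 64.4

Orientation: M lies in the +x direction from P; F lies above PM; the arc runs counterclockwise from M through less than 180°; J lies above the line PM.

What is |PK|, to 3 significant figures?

52.2

Checks: |FK| = 9.800 ✓; ∠(FK, KJ) = 90.00° ✓; |KJ| = 24.60 ✓; |PJ| = 64.40 ✓.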